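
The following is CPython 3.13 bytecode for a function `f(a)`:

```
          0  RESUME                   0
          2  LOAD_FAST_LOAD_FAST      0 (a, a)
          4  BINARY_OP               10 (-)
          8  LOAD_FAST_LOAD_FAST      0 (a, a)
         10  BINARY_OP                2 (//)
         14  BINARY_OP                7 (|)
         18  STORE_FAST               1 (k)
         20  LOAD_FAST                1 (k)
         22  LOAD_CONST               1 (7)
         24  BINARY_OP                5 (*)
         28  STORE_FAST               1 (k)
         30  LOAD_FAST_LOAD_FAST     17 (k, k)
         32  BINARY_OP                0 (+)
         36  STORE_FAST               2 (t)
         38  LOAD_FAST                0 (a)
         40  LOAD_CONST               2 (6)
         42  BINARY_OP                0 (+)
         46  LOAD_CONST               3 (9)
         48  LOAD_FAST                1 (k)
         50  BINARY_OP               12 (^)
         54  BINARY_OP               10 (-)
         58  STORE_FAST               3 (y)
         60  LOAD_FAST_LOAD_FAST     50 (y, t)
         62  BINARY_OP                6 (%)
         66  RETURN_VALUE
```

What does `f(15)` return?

LOAD_FAST_LOAD_FAST a,a → push 15,15. Stack: [15, 15]
BINARY_OP - → 15 - 15 = 0. Stack: [0]
LOAD_FAST_LOAD_FAST a,a → push 15,15. Stack: [0, 15, 15]
BINARY_OP // → 15 // 15 = 1. Stack: [0, 1]
BINARY_OP | → 0 | 1 = 1. Stack: [1]
STORE_FAST k → k=1. Stack: []
LOAD_FAST k → push 1. Stack: [1]
LOAD_CONST → push 7. Stack: [1, 7]
BINARY_OP * → 1 * 7 = 7. Stack: [7]
STORE_FAST k → k=7. Stack: []
LOAD_FAST_LOAD_FAST k,k → push 7,7. Stack: [7, 7]
BINARY_OP + → 7 + 7 = 14. Stack: [14]
STORE_FAST t → t=14. Stack: []
LOAD_FAST a → push 15. Stack: [15]
LOAD_CONST → push 6. Stack: [15, 6]
BINARY_OP + → 15 + 6 = 21. Stack: [21]
LOAD_CONST → push 9. Stack: [21, 9]
LOAD_FAST k → push 7. Stack: [21, 9, 7]
BINARY_OP ^ → 9 ^ 7 = 14. Stack: [21, 14]
BINARY_OP - → 21 - 14 = 7. Stack: [7]
STORE_FAST y → y=7. Stack: []
LOAD_FAST_LOAD_FAST y,t → push 7,14. Stack: [7, 14]
BINARY_OP % → 7 % 14 = 7. Stack: [7]
RETURN_VALUE → return 7.

7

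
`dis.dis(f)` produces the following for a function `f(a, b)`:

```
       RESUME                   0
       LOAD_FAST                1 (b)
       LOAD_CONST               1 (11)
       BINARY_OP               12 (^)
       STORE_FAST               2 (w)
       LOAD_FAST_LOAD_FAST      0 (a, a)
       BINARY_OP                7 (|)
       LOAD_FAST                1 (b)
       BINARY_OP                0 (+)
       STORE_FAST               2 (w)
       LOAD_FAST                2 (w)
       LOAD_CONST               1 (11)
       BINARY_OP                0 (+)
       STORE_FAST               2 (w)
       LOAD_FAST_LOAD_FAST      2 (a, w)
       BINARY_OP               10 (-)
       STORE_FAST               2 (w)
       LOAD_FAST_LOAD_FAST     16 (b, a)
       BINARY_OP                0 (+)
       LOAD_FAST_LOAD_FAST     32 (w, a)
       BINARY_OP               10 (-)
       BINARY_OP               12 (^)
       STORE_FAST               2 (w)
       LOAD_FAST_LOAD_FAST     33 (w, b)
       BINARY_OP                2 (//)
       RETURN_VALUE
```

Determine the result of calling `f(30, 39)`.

-1

LOAD_FAST b → push 39. Stack: [39]
LOAD_CONST → push 11. Stack: [39, 11]
BINARY_OP ^ → 39 ^ 11 = 44. Stack: [44]
STORE_FAST w → w=44. Stack: []
LOAD_FAST_LOAD_FAST a,a → push 30,30. Stack: [30, 30]
BINARY_OP | → 30 | 30 = 30. Stack: [30]
LOAD_FAST b → push 39. Stack: [30, 39]
BINARY_OP + → 30 + 39 = 69. Stack: [69]
STORE_FAST w → w=69. Stack: []
LOAD_FAST w → push 69. Stack: [69]
LOAD_CONST → push 11. Stack: [69, 11]
BINARY_OP + → 69 + 11 = 80. Stack: [80]
STORE_FAST w → w=80. Stack: []
LOAD_FAST_LOAD_FAST a,w → push 30,80. Stack: [30, 80]
BINARY_OP - → 30 - 80 = -50. Stack: [-50]
STORE_FAST w → w=-50. Stack: []
LOAD_FAST_LOAD_FAST b,a → push 39,30. Stack: [39, 30]
BINARY_OP + → 39 + 30 = 69. Stack: [69]
LOAD_FAST_LOAD_FAST w,a → push -50,30. Stack: [69, -50, 30]
BINARY_OP - → -50 - 30 = -80. Stack: [69, -80]
BINARY_OP ^ → 69 ^ -80 = -11. Stack: [-11]
STORE_FAST w → w=-11. Stack: []
LOAD_FAST_LOAD_FAST w,b → push -11,39. Stack: [-11, 39]
BINARY_OP // → -11 // 39 = -1. Stack: [-1]
RETURN_VALUE → return -1.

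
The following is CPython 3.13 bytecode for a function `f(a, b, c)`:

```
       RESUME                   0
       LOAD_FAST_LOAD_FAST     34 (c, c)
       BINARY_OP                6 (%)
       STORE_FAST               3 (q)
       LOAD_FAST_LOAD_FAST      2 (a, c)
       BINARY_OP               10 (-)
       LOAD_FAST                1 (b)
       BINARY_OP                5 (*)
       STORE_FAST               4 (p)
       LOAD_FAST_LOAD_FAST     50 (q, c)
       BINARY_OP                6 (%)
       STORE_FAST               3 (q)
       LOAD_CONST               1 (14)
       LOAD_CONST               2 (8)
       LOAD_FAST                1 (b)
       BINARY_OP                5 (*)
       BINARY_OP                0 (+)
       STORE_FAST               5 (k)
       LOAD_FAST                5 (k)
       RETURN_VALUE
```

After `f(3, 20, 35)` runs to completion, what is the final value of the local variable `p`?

-640

LOAD_FAST_LOAD_FAST c,c → push 35,35. Stack: [35, 35]
BINARY_OP % → 35 % 35 = 0. Stack: [0]
STORE_FAST q → q=0. Stack: []
LOAD_FAST_LOAD_FAST a,c → push 3,35. Stack: [3, 35]
BINARY_OP - → 3 - 35 = -32. Stack: [-32]
LOAD_FAST b → push 20. Stack: [-32, 20]
BINARY_OP * → -32 * 20 = -640. Stack: [-640]
STORE_FAST p → p=-640. Stack: []
LOAD_FAST_LOAD_FAST q,c → push 0,35. Stack: [0, 35]
BINARY_OP % → 0 % 35 = 0. Stack: [0]
STORE_FAST q → q=0. Stack: []
LOAD_CONST → push 14. Stack: [14]
LOAD_CONST → push 8. Stack: [14, 8]
LOAD_FAST b → push 20. Stack: [14, 8, 20]
BINARY_OP * → 8 * 20 = 160. Stack: [14, 160]
BINARY_OP + → 14 + 160 = 174. Stack: [174]
STORE_FAST k → k=174. Stack: []
LOAD_FAST k → push 174. Stack: [174]
RETURN_VALUE → return 174.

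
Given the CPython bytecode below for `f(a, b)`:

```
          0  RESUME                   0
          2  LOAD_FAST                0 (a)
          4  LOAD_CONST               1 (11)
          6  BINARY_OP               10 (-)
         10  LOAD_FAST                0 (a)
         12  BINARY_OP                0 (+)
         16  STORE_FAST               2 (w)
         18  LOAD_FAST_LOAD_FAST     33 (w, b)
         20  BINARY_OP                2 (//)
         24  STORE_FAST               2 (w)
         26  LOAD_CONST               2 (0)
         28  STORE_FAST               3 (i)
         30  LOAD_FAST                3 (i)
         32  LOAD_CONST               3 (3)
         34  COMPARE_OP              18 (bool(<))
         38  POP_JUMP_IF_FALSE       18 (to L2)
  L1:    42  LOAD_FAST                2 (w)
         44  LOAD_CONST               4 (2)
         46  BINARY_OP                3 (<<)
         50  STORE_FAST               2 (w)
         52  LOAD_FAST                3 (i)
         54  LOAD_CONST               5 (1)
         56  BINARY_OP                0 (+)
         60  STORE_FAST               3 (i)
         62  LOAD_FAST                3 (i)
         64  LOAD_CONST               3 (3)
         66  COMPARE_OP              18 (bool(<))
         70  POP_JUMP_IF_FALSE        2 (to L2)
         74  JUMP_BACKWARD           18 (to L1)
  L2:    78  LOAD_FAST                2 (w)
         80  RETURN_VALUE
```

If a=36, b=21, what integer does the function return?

LOAD_FAST a → push 36. Stack: [36]
LOAD_CONST → push 11. Stack: [36, 11]
BINARY_OP - → 36 - 11 = 25. Stack: [25]
LOAD_FAST a → push 36. Stack: [25, 36]
BINARY_OP + → 25 + 36 = 61. Stack: [61]
STORE_FAST w → w=61. Stack: []
LOAD_FAST_LOAD_FAST w,b → push 61,21. Stack: [61, 21]
BINARY_OP // → 61 // 21 = 2. Stack: [2]
STORE_FAST w → w=2. Stack: []
LOAD_CONST → push 0. Stack: [0]
STORE_FAST i → i=0. Stack: []
LOAD_FAST i → push 0. Stack: [0]
LOAD_CONST → push 3. Stack: [0, 3]
COMPARE_OP bool(<) → 0 vs 3 = True. Stack: [True]
POP_JUMP_IF_FALSE → pop True; no jump. Stack: []
LOAD_FAST w → push 2. Stack: [2]
LOAD_CONST → push 2. Stack: [2, 2]
BINARY_OP << → 2 << 2 = 8. Stack: [8]
STORE_FAST w → w=8. Stack: []
LOAD_FAST i → push 0. Stack: [0]
LOAD_CONST → push 1. Stack: [0, 1]
BINARY_OP + → 0 + 1 = 1. Stack: [1]
STORE_FAST i → i=1. Stack: []
LOAD_FAST i → push 1. Stack: [1]
LOAD_CONST → push 3. Stack: [1, 3]
COMPARE_OP bool(<) → 1 vs 3 = True. Stack: [True]
POP_JUMP_IF_FALSE → pop True; no jump. Stack: []
LOAD_FAST w → push 8. Stack: [8]
LOAD_CONST → push 2. Stack: [8, 2]
BINARY_OP << → 8 << 2 = 32. Stack: [32]
STORE_FAST w → w=32. Stack: []
LOAD_FAST i → push 1. Stack: [1]
LOAD_CONST → push 1. Stack: [1, 1]
BINARY_OP + → 1 + 1 = 2. Stack: [2]
STORE_FAST i → i=2. Stack: []
LOAD_FAST i → push 2. Stack: [2]
LOAD_CONST → push 3. Stack: [2, 3]
COMPARE_OP bool(<) → 2 vs 3 = True. Stack: [True]
POP_JUMP_IF_FALSE → pop True; no jump. Stack: []
LOAD_FAST w → push 32. Stack: [32]
LOAD_CONST → push 2. Stack: [32, 2]
BINARY_OP << → 32 << 2 = 128. Stack: [128]
STORE_FAST w → w=128. Stack: []
LOAD_FAST i → push 2. Stack: [2]
LOAD_CONST → push 1. Stack: [2, 1]
BINARY_OP + → 2 + 1 = 3. Stack: [3]
STORE_FAST i → i=3. Stack: []
LOAD_FAST i → push 3. Stack: [3]
LOAD_CONST → push 3. Stack: [3, 3]
COMPARE_OP bool(<) → 3 vs 3 = False. Stack: [False]
POP_JUMP_IF_FALSE → pop False; jump. Stack: []
LOAD_FAST w → push 128. Stack: [128]
RETURN_VALUE → return 128.

128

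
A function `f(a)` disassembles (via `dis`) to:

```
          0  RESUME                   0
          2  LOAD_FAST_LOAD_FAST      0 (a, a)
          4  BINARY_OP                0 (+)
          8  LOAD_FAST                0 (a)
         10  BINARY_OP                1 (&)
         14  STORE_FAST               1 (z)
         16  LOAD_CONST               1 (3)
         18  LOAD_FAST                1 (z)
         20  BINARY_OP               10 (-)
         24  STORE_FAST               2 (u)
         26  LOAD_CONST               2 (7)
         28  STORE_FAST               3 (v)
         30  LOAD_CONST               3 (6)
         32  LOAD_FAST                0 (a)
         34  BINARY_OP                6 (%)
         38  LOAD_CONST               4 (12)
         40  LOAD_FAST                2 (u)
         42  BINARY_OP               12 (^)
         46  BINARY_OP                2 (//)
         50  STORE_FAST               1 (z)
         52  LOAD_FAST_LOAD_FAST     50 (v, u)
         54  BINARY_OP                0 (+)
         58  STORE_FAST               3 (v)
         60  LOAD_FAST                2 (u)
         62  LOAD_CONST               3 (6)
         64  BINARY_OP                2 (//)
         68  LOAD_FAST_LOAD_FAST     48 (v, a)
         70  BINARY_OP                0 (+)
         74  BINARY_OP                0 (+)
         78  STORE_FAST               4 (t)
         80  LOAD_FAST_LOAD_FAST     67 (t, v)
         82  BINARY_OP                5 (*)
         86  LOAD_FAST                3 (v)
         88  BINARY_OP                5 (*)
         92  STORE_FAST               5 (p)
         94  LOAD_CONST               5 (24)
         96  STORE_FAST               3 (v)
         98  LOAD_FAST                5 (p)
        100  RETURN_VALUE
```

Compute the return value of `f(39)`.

LOAD_FAST_LOAD_FAST a,a → push 39,39. Stack: [39, 39]
BINARY_OP + → 39 + 39 = 78. Stack: [78]
LOAD_FAST a → push 39. Stack: [78, 39]
BINARY_OP & → 78 & 39 = 6. Stack: [6]
STORE_FAST z → z=6. Stack: []
LOAD_CONST → push 3. Stack: [3]
LOAD_FAST z → push 6. Stack: [3, 6]
BINARY_OP - → 3 - 6 = -3. Stack: [-3]
STORE_FAST u → u=-3. Stack: []
LOAD_CONST → push 7. Stack: [7]
STORE_FAST v → v=7. Stack: []
LOAD_CONST → push 6. Stack: [6]
LOAD_FAST a → push 39. Stack: [6, 39]
BINARY_OP % → 6 % 39 = 6. Stack: [6]
LOAD_CONST → push 12. Stack: [6, 12]
LOAD_FAST u → push -3. Stack: [6, 12, -3]
BINARY_OP ^ → 12 ^ -3 = -15. Stack: [6, -15]
BINARY_OP // → 6 // -15 = -1. Stack: [-1]
STORE_FAST z → z=-1. Stack: []
LOAD_FAST_LOAD_FAST v,u → push 7,-3. Stack: [7, -3]
BINARY_OP + → 7 + -3 = 4. Stack: [4]
STORE_FAST v → v=4. Stack: []
LOAD_FAST u → push -3. Stack: [-3]
LOAD_CONST → push 6. Stack: [-3, 6]
BINARY_OP // → -3 // 6 = -1. Stack: [-1]
LOAD_FAST_LOAD_FAST v,a → push 4,39. Stack: [-1, 4, 39]
BINARY_OP + → 4 + 39 = 43. Stack: [-1, 43]
BINARY_OP + → -1 + 43 = 42. Stack: [42]
STORE_FAST t → t=42. Stack: []
LOAD_FAST_LOAD_FAST t,v → push 42,4. Stack: [42, 4]
BINARY_OP * → 42 * 4 = 168. Stack: [168]
LOAD_FAST v → push 4. Stack: [168, 4]
BINARY_OP * → 168 * 4 = 672. Stack: [672]
STORE_FAST p → p=672. Stack: []
LOAD_CONST → push 24. Stack: [24]
STORE_FAST v → v=24. Stack: []
LOAD_FAST p → push 672. Stack: [672]
RETURN_VALUE → return 672.

672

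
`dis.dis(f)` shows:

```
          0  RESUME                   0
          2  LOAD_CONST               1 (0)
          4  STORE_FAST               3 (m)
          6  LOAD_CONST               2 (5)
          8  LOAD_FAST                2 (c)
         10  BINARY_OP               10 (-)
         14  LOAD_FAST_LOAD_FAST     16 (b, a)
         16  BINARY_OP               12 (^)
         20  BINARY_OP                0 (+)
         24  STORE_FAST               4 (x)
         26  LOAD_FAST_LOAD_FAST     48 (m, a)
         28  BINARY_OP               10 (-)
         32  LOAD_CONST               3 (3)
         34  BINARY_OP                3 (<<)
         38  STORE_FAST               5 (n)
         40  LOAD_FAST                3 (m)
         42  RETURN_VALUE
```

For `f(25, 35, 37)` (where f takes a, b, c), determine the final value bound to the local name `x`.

26

LOAD_CONST → push 0. Stack: [0]
STORE_FAST m → m=0. Stack: []
LOAD_CONST → push 5. Stack: [5]
LOAD_FAST c → push 37. Stack: [5, 37]
BINARY_OP - → 5 - 37 = -32. Stack: [-32]
LOAD_FAST_LOAD_FAST b,a → push 35,25. Stack: [-32, 35, 25]
BINARY_OP ^ → 35 ^ 25 = 58. Stack: [-32, 58]
BINARY_OP + → -32 + 58 = 26. Stack: [26]
STORE_FAST x → x=26. Stack: []
LOAD_FAST_LOAD_FAST m,a → push 0,25. Stack: [0, 25]
BINARY_OP - → 0 - 25 = -25. Stack: [-25]
LOAD_CONST → push 3. Stack: [-25, 3]
BINARY_OP << → -25 << 3 = -200. Stack: [-200]
STORE_FAST n → n=-200. Stack: []
LOAD_FAST m → push 0. Stack: [0]
RETURN_VALUE → return 0.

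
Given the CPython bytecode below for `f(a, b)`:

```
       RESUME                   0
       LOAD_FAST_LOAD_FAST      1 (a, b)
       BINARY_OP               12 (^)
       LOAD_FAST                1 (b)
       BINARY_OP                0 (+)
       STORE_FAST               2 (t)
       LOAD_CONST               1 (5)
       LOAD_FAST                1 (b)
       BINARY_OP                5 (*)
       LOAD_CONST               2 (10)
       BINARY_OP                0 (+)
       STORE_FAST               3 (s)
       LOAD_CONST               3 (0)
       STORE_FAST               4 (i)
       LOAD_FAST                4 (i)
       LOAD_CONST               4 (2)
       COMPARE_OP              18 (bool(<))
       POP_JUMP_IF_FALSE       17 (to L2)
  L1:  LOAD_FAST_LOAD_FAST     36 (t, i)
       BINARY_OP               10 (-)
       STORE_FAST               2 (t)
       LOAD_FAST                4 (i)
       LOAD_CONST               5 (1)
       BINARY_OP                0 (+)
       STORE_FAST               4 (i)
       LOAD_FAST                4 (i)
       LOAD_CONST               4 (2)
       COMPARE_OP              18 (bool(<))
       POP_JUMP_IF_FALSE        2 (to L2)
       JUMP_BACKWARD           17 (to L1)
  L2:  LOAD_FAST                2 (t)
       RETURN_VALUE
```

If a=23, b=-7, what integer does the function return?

LOAD_FAST_LOAD_FAST a,b → push 23,-7. Stack: [23, -7]
BINARY_OP ^ → 23 ^ -7 = -18. Stack: [-18]
LOAD_FAST b → push -7. Stack: [-18, -7]
BINARY_OP + → -18 + -7 = -25. Stack: [-25]
STORE_FAST t → t=-25. Stack: []
LOAD_CONST → push 5. Stack: [5]
LOAD_FAST b → push -7. Stack: [5, -7]
BINARY_OP * → 5 * -7 = -35. Stack: [-35]
LOAD_CONST → push 10. Stack: [-35, 10]
BINARY_OP + → -35 + 10 = -25. Stack: [-25]
STORE_FAST s → s=-25. Stack: []
LOAD_CONST → push 0. Stack: [0]
STORE_FAST i → i=0. Stack: []
LOAD_FAST i → push 0. Stack: [0]
LOAD_CONST → push 2. Stack: [0, 2]
COMPARE_OP bool(<) → 0 vs 2 = True. Stack: [True]
POP_JUMP_IF_FALSE → pop True; no jump. Stack: []
LOAD_FAST_LOAD_FAST t,i → push -25,0. Stack: [-25, 0]
BINARY_OP - → -25 - 0 = -25. Stack: [-25]
STORE_FAST t → t=-25. Stack: []
LOAD_FAST i → push 0. Stack: [0]
LOAD_CONST → push 1. Stack: [0, 1]
BINARY_OP + → 0 + 1 = 1. Stack: [1]
STORE_FAST i → i=1. Stack: []
LOAD_FAST i → push 1. Stack: [1]
LOAD_CONST → push 2. Stack: [1, 2]
COMPARE_OP bool(<) → 1 vs 2 = True. Stack: [True]
POP_JUMP_IF_FALSE → pop True; no jump. Stack: []
LOAD_FAST_LOAD_FAST t,i → push -25,1. Stack: [-25, 1]
BINARY_OP - → -25 - 1 = -26. Stack: [-26]
STORE_FAST t → t=-26. Stack: []
LOAD_FAST i → push 1. Stack: [1]
LOAD_CONST → push 1. Stack: [1, 1]
BINARY_OP + → 1 + 1 = 2. Stack: [2]
STORE_FAST i → i=2. Stack: []
LOAD_FAST i → push 2. Stack: [2]
LOAD_CONST → push 2. Stack: [2, 2]
COMPARE_OP bool(<) → 2 vs 2 = False. Stack: [False]
POP_JUMP_IF_FALSE → pop False; jump. Stack: []
LOAD_FAST t → push -26. Stack: [-26]
RETURN_VALUE → return -26.

-26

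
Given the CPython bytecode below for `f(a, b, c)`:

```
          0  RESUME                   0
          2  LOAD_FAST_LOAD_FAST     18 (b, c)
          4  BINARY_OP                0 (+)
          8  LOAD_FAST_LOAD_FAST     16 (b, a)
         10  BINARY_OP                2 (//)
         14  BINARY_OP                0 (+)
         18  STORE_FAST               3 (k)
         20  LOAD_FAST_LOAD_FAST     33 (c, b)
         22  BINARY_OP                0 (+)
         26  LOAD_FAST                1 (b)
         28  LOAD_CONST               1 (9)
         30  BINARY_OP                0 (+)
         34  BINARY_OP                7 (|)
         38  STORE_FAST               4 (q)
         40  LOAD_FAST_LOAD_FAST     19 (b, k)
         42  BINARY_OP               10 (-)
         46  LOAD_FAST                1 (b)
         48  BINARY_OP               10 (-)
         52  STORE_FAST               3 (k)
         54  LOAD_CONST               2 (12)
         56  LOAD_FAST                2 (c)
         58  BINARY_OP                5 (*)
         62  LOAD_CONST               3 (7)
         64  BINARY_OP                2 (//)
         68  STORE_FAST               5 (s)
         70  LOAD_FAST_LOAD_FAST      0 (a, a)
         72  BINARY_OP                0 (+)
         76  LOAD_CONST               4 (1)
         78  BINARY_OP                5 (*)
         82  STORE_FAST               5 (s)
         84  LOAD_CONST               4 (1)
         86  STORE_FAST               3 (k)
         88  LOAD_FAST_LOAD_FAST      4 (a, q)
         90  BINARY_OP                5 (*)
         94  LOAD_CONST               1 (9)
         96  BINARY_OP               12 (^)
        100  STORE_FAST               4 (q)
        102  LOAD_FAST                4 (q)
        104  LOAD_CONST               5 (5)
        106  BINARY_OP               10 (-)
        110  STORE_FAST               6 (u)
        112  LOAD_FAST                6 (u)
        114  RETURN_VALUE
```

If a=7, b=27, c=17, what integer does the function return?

LOAD_FAST_LOAD_FAST b,c → push 27,17. Stack: [27, 17]
BINARY_OP + → 27 + 17 = 44. Stack: [44]
LOAD_FAST_LOAD_FAST b,a → push 27,7. Stack: [44, 27, 7]
BINARY_OP // → 27 // 7 = 3. Stack: [44, 3]
BINARY_OP + → 44 + 3 = 47. Stack: [47]
STORE_FAST k → k=47. Stack: []
LOAD_FAST_LOAD_FAST c,b → push 17,27. Stack: [17, 27]
BINARY_OP + → 17 + 27 = 44. Stack: [44]
LOAD_FAST b → push 27. Stack: [44, 27]
LOAD_CONST → push 9. Stack: [44, 27, 9]
BINARY_OP + → 27 + 9 = 36. Stack: [44, 36]
BINARY_OP | → 44 | 36 = 44. Stack: [44]
STORE_FAST q → q=44. Stack: []
LOAD_FAST_LOAD_FAST b,k → push 27,47. Stack: [27, 47]
BINARY_OP - → 27 - 47 = -20. Stack: [-20]
LOAD_FAST b → push 27. Stack: [-20, 27]
BINARY_OP - → -20 - 27 = -47. Stack: [-47]
STORE_FAST k → k=-47. Stack: []
LOAD_CONST → push 12. Stack: [12]
LOAD_FAST c → push 17. Stack: [12, 17]
BINARY_OP * → 12 * 17 = 204. Stack: [204]
LOAD_CONST → push 7. Stack: [204, 7]
BINARY_OP // → 204 // 7 = 29. Stack: [29]
STORE_FAST s → s=29. Stack: []
LOAD_FAST_LOAD_FAST a,a → push 7,7. Stack: [7, 7]
BINARY_OP + → 7 + 7 = 14. Stack: [14]
LOAD_CONST → push 1. Stack: [14, 1]
BINARY_OP * → 14 * 1 = 14. Stack: [14]
STORE_FAST s → s=14. Stack: []
LOAD_CONST → push 1. Stack: [1]
STORE_FAST k → k=1. Stack: []
LOAD_FAST_LOAD_FAST a,q → push 7,44. Stack: [7, 44]
BINARY_OP * → 7 * 44 = 308. Stack: [308]
LOAD_CONST → push 9. Stack: [308, 9]
BINARY_OP ^ → 308 ^ 9 = 317. Stack: [317]
STORE_FAST q → q=317. Stack: []
LOAD_FAST q → push 317. Stack: [317]
LOAD_CONST → push 5. Stack: [317, 5]
BINARY_OP - → 317 - 5 = 312. Stack: [312]
STORE_FAST u → u=312. Stack: []
LOAD_FAST u → push 312. Stack: [312]
RETURN_VALUE → return 312.

312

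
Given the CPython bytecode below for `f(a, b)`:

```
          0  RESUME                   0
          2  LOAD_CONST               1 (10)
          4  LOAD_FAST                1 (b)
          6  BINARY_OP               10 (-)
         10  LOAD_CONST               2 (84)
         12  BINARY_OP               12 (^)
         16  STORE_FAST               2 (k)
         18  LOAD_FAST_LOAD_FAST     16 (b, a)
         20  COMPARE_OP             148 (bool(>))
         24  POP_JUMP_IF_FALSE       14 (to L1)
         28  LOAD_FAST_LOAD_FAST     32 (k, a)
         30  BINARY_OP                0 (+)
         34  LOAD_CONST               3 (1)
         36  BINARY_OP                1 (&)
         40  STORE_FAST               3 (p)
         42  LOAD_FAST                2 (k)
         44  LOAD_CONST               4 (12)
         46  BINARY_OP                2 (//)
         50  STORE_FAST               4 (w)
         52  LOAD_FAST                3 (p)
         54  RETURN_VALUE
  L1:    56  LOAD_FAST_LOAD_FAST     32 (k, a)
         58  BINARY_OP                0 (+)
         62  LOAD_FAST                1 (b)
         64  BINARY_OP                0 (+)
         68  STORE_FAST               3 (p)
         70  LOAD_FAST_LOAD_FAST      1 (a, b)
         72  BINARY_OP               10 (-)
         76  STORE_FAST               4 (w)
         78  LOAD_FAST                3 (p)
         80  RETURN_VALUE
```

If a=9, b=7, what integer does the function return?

LOAD_CONST → push 10. Stack: [10]
LOAD_FAST b → push 7. Stack: [10, 7]
BINARY_OP - → 10 - 7 = 3. Stack: [3]
LOAD_CONST → push 84. Stack: [3, 84]
BINARY_OP ^ → 3 ^ 84 = 87. Stack: [87]
STORE_FAST k → k=87. Stack: []
LOAD_FAST_LOAD_FAST b,a → push 7,9. Stack: [7, 9]
COMPARE_OP bool(>) → 7 vs 9 = False. Stack: [False]
POP_JUMP_IF_FALSE → pop False; jump. Stack: []
LOAD_FAST_LOAD_FAST k,a → push 87,9. Stack: [87, 9]
BINARY_OP + → 87 + 9 = 96. Stack: [96]
LOAD_FAST b → push 7. Stack: [96, 7]
BINARY_OP + → 96 + 7 = 103. Stack: [103]
STORE_FAST p → p=103. Stack: []
LOAD_FAST_LOAD_FAST a,b → push 9,7. Stack: [9, 7]
BINARY_OP - → 9 - 7 = 2. Stack: [2]
STORE_FAST w → w=2. Stack: []
LOAD_FAST p → push 103. Stack: [103]
RETURN_VALUE → return 103.

103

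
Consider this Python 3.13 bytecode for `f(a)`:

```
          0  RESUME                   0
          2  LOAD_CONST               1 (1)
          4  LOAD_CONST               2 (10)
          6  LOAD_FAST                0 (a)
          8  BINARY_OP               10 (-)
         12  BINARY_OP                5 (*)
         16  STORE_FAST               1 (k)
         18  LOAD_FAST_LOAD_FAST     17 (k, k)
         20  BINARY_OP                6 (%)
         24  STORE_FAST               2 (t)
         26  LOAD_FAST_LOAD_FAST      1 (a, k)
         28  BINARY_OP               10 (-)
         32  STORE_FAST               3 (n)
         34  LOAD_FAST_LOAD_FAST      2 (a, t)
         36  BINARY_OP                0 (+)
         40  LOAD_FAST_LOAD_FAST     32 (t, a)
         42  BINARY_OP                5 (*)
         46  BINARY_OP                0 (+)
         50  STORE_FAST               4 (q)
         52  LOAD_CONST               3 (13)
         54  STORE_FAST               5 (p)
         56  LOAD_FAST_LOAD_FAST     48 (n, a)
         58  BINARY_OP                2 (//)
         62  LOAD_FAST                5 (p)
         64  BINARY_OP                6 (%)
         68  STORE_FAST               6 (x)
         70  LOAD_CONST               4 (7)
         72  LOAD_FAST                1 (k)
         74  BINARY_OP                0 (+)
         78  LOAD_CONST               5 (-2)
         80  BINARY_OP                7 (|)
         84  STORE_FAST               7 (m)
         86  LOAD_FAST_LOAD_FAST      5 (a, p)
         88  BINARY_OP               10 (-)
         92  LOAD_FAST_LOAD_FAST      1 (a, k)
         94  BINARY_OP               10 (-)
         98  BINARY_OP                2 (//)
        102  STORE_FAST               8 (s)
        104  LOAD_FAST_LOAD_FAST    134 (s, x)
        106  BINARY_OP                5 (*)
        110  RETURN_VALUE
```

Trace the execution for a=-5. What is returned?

LOAD_CONST → push 1. Stack: [1]
LOAD_CONST → push 10. Stack: [1, 10]
LOAD_FAST a → push -5. Stack: [1, 10, -5]
BINARY_OP - → 10 - -5 = 15. Stack: [1, 15]
BINARY_OP * → 1 * 15 = 15. Stack: [15]
STORE_FAST k → k=15. Stack: []
LOAD_FAST_LOAD_FAST k,k → push 15,15. Stack: [15, 15]
BINARY_OP % → 15 % 15 = 0. Stack: [0]
STORE_FAST t → t=0. Stack: []
LOAD_FAST_LOAD_FAST a,k → push -5,15. Stack: [-5, 15]
BINARY_OP - → -5 - 15 = -20. Stack: [-20]
STORE_FAST n → n=-20. Stack: []
LOAD_FAST_LOAD_FAST a,t → push -5,0. Stack: [-5, 0]
BINARY_OP + → -5 + 0 = -5. Stack: [-5]
LOAD_FAST_LOAD_FAST t,a → push 0,-5. Stack: [-5, 0, -5]
BINARY_OP * → 0 * -5 = 0. Stack: [-5, 0]
BINARY_OP + → -5 + 0 = -5. Stack: [-5]
STORE_FAST q → q=-5. Stack: []
LOAD_CONST → push 13. Stack: [13]
STORE_FAST p → p=13. Stack: []
LOAD_FAST_LOAD_FAST n,a → push -20,-5. Stack: [-20, -5]
BINARY_OP // → -20 // -5 = 4. Stack: [4]
LOAD_FAST p → push 13. Stack: [4, 13]
BINARY_OP % → 4 % 13 = 4. Stack: [4]
STORE_FAST x → x=4. Stack: []
LOAD_CONST → push 7. Stack: [7]
LOAD_FAST k → push 15. Stack: [7, 15]
BINARY_OP + → 7 + 15 = 22. Stack: [22]
LOAD_CONST → push -2. Stack: [22, -2]
BINARY_OP | → 22 | -2 = -2. Stack: [-2]
STORE_FAST m → m=-2. Stack: []
LOAD_FAST_LOAD_FAST a,p → push -5,13. Stack: [-5, 13]
BINARY_OP - → -5 - 13 = -18. Stack: [-18]
LOAD_FAST_LOAD_FAST a,k → push -5,15. Stack: [-18, -5, 15]
BINARY_OP - → -5 - 15 = -20. Stack: [-18, -20]
BINARY_OP // → -18 // -20 = 0. Stack: [0]
STORE_FAST s → s=0. Stack: []
LOAD_FAST_LOAD_FAST s,x → push 0,4. Stack: [0, 4]
BINARY_OP * → 0 * 4 = 0. Stack: [0]
RETURN_VALUE → return 0.

0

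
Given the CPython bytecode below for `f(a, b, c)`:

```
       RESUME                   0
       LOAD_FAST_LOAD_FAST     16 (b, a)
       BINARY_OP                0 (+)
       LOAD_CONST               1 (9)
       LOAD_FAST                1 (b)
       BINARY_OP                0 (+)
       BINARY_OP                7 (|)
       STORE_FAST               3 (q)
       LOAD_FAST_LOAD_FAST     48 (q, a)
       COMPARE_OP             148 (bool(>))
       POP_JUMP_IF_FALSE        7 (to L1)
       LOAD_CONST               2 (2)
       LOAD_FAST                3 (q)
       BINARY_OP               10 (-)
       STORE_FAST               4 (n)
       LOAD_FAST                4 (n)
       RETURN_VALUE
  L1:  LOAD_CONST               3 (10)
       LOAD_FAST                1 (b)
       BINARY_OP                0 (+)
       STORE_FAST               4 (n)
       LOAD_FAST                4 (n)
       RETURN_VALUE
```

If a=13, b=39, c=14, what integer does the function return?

-50

LOAD_FAST_LOAD_FAST b,a → push 39,13. Stack: [39, 13]
BINARY_OP + → 39 + 13 = 52. Stack: [52]
LOAD_CONST → push 9. Stack: [52, 9]
LOAD_FAST b → push 39. Stack: [52, 9, 39]
BINARY_OP + → 9 + 39 = 48. Stack: [52, 48]
BINARY_OP | → 52 | 48 = 52. Stack: [52]
STORE_FAST q → q=52. Stack: []
LOAD_FAST_LOAD_FAST q,a → push 52,13. Stack: [52, 13]
COMPARE_OP bool(>) → 52 vs 13 = True. Stack: [True]
POP_JUMP_IF_FALSE → pop True; no jump. Stack: []
LOAD_CONST → push 2. Stack: [2]
LOAD_FAST q → push 52. Stack: [2, 52]
BINARY_OP - → 2 - 52 = -50. Stack: [-50]
STORE_FAST n → n=-50. Stack: []
LOAD_FAST n → push -50. Stack: [-50]
RETURN_VALUE → return -50.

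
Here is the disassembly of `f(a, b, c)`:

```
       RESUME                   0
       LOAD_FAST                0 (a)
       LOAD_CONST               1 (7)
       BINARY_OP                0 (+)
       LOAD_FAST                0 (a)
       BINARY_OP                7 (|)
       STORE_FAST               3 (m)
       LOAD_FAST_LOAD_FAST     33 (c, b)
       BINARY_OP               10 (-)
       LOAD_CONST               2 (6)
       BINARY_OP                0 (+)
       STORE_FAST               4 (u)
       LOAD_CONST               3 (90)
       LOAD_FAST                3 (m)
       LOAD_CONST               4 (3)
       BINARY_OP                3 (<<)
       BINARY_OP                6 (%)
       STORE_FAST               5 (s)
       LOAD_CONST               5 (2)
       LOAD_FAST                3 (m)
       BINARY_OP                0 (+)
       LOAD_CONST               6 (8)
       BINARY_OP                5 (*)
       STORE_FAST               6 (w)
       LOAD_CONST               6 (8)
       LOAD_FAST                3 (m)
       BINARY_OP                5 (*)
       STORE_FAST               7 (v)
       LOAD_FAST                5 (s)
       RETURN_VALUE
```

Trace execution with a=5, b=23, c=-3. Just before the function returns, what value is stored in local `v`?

LOAD_FAST a → push 5. Stack: [5]
LOAD_CONST → push 7. Stack: [5, 7]
BINARY_OP + → 5 + 7 = 12. Stack: [12]
LOAD_FAST a → push 5. Stack: [12, 5]
BINARY_OP | → 12 | 5 = 13. Stack: [13]
STORE_FAST m → m=13. Stack: []
LOAD_FAST_LOAD_FAST c,b → push -3,23. Stack: [-3, 23]
BINARY_OP - → -3 - 23 = -26. Stack: [-26]
LOAD_CONST → push 6. Stack: [-26, 6]
BINARY_OP + → -26 + 6 = -20. Stack: [-20]
STORE_FAST u → u=-20. Stack: []
LOAD_CONST → push 90. Stack: [90]
LOAD_FAST m → push 13. Stack: [90, 13]
LOAD_CONST → push 3. Stack: [90, 13, 3]
BINARY_OP << → 13 << 3 = 104. Stack: [90, 104]
BINARY_OP % → 90 % 104 = 90. Stack: [90]
STORE_FAST s → s=90. Stack: []
LOAD_CONST → push 2. Stack: [2]
LOAD_FAST m → push 13. Stack: [2, 13]
BINARY_OP + → 2 + 13 = 15. Stack: [15]
LOAD_CONST → push 8. Stack: [15, 8]
BINARY_OP * → 15 * 8 = 120. Stack: [120]
STORE_FAST w → w=120. Stack: []
LOAD_CONST → push 8. Stack: [8]
LOAD_FAST m → push 13. Stack: [8, 13]
BINARY_OP * → 8 * 13 = 104. Stack: [104]
STORE_FAST v → v=104. Stack: []
LOAD_FAST s → push 90. Stack: [90]
RETURN_VALUE → return 90.

104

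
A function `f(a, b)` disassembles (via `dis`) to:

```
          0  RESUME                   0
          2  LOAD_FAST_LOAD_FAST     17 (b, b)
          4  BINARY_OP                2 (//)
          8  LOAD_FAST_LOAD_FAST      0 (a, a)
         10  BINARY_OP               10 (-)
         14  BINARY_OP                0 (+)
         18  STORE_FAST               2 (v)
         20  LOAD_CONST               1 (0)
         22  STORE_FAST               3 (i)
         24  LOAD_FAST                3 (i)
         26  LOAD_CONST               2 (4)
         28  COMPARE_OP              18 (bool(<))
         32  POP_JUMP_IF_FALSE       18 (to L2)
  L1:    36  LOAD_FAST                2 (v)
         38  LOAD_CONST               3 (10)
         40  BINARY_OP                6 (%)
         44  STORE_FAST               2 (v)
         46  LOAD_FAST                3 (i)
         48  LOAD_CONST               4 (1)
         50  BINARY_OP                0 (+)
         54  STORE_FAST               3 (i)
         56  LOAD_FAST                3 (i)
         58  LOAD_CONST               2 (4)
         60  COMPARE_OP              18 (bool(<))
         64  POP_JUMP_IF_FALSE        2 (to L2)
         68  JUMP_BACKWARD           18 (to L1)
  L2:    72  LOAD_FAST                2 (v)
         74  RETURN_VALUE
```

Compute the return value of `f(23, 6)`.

1

LOAD_FAST_LOAD_FAST b,b → push 6,6. Stack: [6, 6]
BINARY_OP // → 6 // 6 = 1. Stack: [1]
LOAD_FAST_LOAD_FAST a,a → push 23,23. Stack: [1, 23, 23]
BINARY_OP - → 23 - 23 = 0. Stack: [1, 0]
BINARY_OP + → 1 + 0 = 1. Stack: [1]
STORE_FAST v → v=1. Stack: []
LOAD_CONST → push 0. Stack: [0]
STORE_FAST i → i=0. Stack: []
LOAD_FAST i → push 0. Stack: [0]
LOAD_CONST → push 4. Stack: [0, 4]
COMPARE_OP bool(<) → 0 vs 4 = True. Stack: [True]
POP_JUMP_IF_FALSE → pop True; no jump. Stack: []
LOAD_FAST v → push 1. Stack: [1]
LOAD_CONST → push 10. Stack: [1, 10]
BINARY_OP % → 1 % 10 = 1. Stack: [1]
STORE_FAST v → v=1. Stack: []
LOAD_FAST i → push 0. Stack: [0]
LOAD_CONST → push 1. Stack: [0, 1]
BINARY_OP + → 0 + 1 = 1. Stack: [1]
STORE_FAST i → i=1. Stack: []
LOAD_FAST i → push 1. Stack: [1]
LOAD_CONST → push 4. Stack: [1, 4]
COMPARE_OP bool(<) → 1 vs 4 = True. Stack: [True]
POP_JUMP_IF_FALSE → pop True; no jump. Stack: []
LOAD_FAST v → push 1. Stack: [1]
LOAD_CONST → push 10. Stack: [1, 10]
BINARY_OP % → 1 % 10 = 1. Stack: [1]
STORE_FAST v → v=1. Stack: []
LOAD_FAST i → push 1. Stack: [1]
LOAD_CONST → push 1. Stack: [1, 1]
BINARY_OP + → 1 + 1 = 2. Stack: [2]
STORE_FAST i → i=2. Stack: []
LOAD_FAST i → push 2. Stack: [2]
LOAD_CONST → push 4. Stack: [2, 4]
COMPARE_OP bool(<) → 2 vs 4 = True. Stack: [True]
POP_JUMP_IF_FALSE → pop True; no jump. Stack: []
LOAD_FAST v → push 1. Stack: [1]
LOAD_CONST → push 10. Stack: [1, 10]
BINARY_OP % → 1 % 10 = 1. Stack: [1]
STORE_FAST v → v=1. Stack: []
LOAD_FAST i → push 2. Stack: [2]
LOAD_CONST → push 1. Stack: [2, 1]
BINARY_OP + → 2 + 1 = 3. Stack: [3]
STORE_FAST i → i=3. Stack: []
LOAD_FAST i → push 3. Stack: [3]
LOAD_CONST → push 4. Stack: [3, 4]
COMPARE_OP bool(<) → 3 vs 4 = True. Stack: [True]
POP_JUMP_IF_FALSE → pop True; no jump. Stack: []
LOAD_FAST v → push 1. Stack: [1]
LOAD_CONST → push 10. Stack: [1, 10]
BINARY_OP % → 1 % 10 = 1. Stack: [1]
STORE_FAST v → v=1. Stack: []
LOAD_FAST i → push 3. Stack: [3]
LOAD_CONST → push 1. Stack: [3, 1]
BINARY_OP + → 3 + 1 = 4. Stack: [4]
STORE_FAST i → i=4. Stack: []
LOAD_FAST i → push 4. Stack: [4]
LOAD_CONST → push 4. Stack: [4, 4]
COMPARE_OP bool(<) → 4 vs 4 = False. Stack: [False]
POP_JUMP_IF_FALSE → pop False; jump. Stack: []
LOAD_FAST v → push 1. Stack: [1]
RETURN_VALUE → return 1.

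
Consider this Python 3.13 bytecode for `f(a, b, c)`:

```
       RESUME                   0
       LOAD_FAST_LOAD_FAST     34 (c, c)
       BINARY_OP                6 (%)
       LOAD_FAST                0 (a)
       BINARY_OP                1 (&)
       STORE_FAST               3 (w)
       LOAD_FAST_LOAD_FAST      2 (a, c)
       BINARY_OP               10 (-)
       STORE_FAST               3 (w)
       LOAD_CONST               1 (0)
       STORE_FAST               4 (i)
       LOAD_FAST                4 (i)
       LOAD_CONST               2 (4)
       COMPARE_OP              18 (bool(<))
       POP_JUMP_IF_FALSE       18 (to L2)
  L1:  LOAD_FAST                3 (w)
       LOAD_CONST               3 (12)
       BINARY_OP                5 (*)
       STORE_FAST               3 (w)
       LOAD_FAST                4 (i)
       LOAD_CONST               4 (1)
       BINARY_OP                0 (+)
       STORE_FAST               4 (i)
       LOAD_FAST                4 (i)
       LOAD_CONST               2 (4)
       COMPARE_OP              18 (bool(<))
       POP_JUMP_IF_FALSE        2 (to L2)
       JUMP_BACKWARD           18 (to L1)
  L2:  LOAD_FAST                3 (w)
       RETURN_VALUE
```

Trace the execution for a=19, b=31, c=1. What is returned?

LOAD_FAST_LOAD_FAST c,c → push 1,1. Stack: [1, 1]
BINARY_OP % → 1 % 1 = 0. Stack: [0]
LOAD_FAST a → push 19. Stack: [0, 19]
BINARY_OP & → 0 & 19 = 0. Stack: [0]
STORE_FAST w → w=0. Stack: []
LOAD_FAST_LOAD_FAST a,c → push 19,1. Stack: [19, 1]
BINARY_OP - → 19 - 1 = 18. Stack: [18]
STORE_FAST w → w=18. Stack: []
LOAD_CONST → push 0. Stack: [0]
STORE_FAST i → i=0. Stack: []
LOAD_FAST i → push 0. Stack: [0]
LOAD_CONST → push 4. Stack: [0, 4]
COMPARE_OP bool(<) → 0 vs 4 = True. Stack: [True]
POP_JUMP_IF_FALSE → pop True; no jump. Stack: []
LOAD_FAST w → push 18. Stack: [18]
LOAD_CONST → push 12. Stack: [18, 12]
BINARY_OP * → 18 * 12 = 216. Stack: [216]
STORE_FAST w → w=216. Stack: []
LOAD_FAST i → push 0. Stack: [0]
LOAD_CONST → push 1. Stack: [0, 1]
BINARY_OP + → 0 + 1 = 1. Stack: [1]
STORE_FAST i → i=1. Stack: []
LOAD_FAST i → push 1. Stack: [1]
LOAD_CONST → push 4. Stack: [1, 4]
COMPARE_OP bool(<) → 1 vs 4 = True. Stack: [True]
POP_JUMP_IF_FALSE → pop True; no jump. Stack: []
LOAD_FAST w → push 216. Stack: [216]
LOAD_CONST → push 12. Stack: [216, 12]
BINARY_OP * → 216 * 12 = 2592. Stack: [2592]
STORE_FAST w → w=2592. Stack: []
LOAD_FAST i → push 1. Stack: [1]
LOAD_CONST → push 1. Stack: [1, 1]
BINARY_OP + → 1 + 1 = 2. Stack: [2]
STORE_FAST i → i=2. Stack: []
LOAD_FAST i → push 2. Stack: [2]
LOAD_CONST → push 4. Stack: [2, 4]
COMPARE_OP bool(<) → 2 vs 4 = True. Stack: [True]
POP_JUMP_IF_FALSE → pop True; no jump. Stack: []
LOAD_FAST w → push 2592. Stack: [2592]
LOAD_CONST → push 12. Stack: [2592, 12]
BINARY_OP * → 2592 * 12 = 31104. Stack: [31104]
STORE_FAST w → w=31104. Stack: []
LOAD_FAST i → push 2. Stack: [2]
LOAD_CONST → push 1. Stack: [2, 1]
BINARY_OP + → 2 + 1 = 3. Stack: [3]
STORE_FAST i → i=3. Stack: []
LOAD_FAST i → push 3. Stack: [3]
LOAD_CONST → push 4. Stack: [3, 4]
COMPARE_OP bool(<) → 3 vs 4 = True. Stack: [True]
POP_JUMP_IF_FALSE → pop True; no jump. Stack: []
LOAD_FAST w → push 31104. Stack: [31104]
LOAD_CONST → push 12. Stack: [31104, 12]
BINARY_OP * → 31104 * 12 = 373248. Stack: [373248]
STORE_FAST w → w=373248. Stack: []
LOAD_FAST i → push 3. Stack: [3]
LOAD_CONST → push 1. Stack: [3, 1]
BINARY_OP + → 3 + 1 = 4. Stack: [4]
STORE_FAST i → i=4. Stack: []
LOAD_FAST i → push 4. Stack: [4]
LOAD_CONST → push 4. Stack: [4, 4]
COMPARE_OP bool(<) → 4 vs 4 = False. Stack: [False]
POP_JUMP_IF_FALSE → pop False; jump. Stack: []
LOAD_FAST w → push 373248. Stack: [373248]
RETURN_VALUE → return 373248.

373248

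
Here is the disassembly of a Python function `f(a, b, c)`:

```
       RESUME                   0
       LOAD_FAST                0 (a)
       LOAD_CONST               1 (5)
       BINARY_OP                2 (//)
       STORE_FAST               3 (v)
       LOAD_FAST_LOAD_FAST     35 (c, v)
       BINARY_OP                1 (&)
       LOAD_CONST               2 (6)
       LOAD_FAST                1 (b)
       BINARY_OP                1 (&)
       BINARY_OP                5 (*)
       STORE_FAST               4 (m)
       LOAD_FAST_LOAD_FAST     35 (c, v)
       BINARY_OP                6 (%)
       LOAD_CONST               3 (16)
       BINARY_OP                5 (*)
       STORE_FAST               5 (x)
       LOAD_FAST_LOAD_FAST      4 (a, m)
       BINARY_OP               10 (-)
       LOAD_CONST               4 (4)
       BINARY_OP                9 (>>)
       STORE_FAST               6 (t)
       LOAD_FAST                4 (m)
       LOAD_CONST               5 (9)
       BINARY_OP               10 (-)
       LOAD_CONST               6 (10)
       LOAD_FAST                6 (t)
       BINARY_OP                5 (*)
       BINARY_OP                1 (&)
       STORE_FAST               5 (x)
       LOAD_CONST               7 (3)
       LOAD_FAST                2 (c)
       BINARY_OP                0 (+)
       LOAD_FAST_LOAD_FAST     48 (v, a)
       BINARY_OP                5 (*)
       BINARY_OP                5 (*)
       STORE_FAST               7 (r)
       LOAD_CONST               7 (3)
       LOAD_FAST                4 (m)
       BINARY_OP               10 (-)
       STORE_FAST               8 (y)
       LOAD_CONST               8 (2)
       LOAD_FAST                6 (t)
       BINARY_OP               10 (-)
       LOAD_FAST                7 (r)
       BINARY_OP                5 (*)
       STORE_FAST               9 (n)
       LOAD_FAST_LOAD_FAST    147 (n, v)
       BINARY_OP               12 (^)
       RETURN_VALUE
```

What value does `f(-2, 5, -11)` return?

LOAD_FAST a → push -2. Stack: [-2]
LOAD_CONST → push 5. Stack: [-2, 5]
BINARY_OP // → -2 // 5 = -1. Stack: [-1]
STORE_FAST v → v=-1. Stack: []
LOAD_FAST_LOAD_FAST c,v → push -11,-1. Stack: [-11, -1]
BINARY_OP & → -11 & -1 = -11. Stack: [-11]
LOAD_CONST → push 6. Stack: [-11, 6]
LOAD_FAST b → push 5. Stack: [-11, 6, 5]
BINARY_OP & → 6 & 5 = 4. Stack: [-11, 4]
BINARY_OP * → -11 * 4 = -44. Stack: [-44]
STORE_FAST m → m=-44. Stack: []
LOAD_FAST_LOAD_FAST c,v → push -11,-1. Stack: [-11, -1]
BINARY_OP % → -11 % -1 = 0. Stack: [0]
LOAD_CONST → push 16. Stack: [0, 16]
BINARY_OP * → 0 * 16 = 0. Stack: [0]
STORE_FAST x → x=0. Stack: []
LOAD_FAST_LOAD_FAST a,m → push -2,-44. Stack: [-2, -44]
BINARY_OP - → -2 - -44 = 42. Stack: [42]
LOAD_CONST → push 4. Stack: [42, 4]
BINARY_OP >> → 42 >> 4 = 2. Stack: [2]
STORE_FAST t → t=2. Stack: []
LOAD_FAST m → push -44. Stack: [-44]
LOAD_CONST → push 9. Stack: [-44, 9]
BINARY_OP - → -44 - 9 = -53. Stack: [-53]
LOAD_CONST → push 10. Stack: [-53, 10]
LOAD_FAST t → push 2. Stack: [-53, 10, 2]
BINARY_OP * → 10 * 2 = 20. Stack: [-53, 20]
BINARY_OP & → -53 & 20 = 0. Stack: [0]
STORE_FAST x → x=0. Stack: []
LOAD_CONST → push 3. Stack: [3]
LOAD_FAST c → push -11. Stack: [3, -11]
BINARY_OP + → 3 + -11 = -8. Stack: [-8]
LOAD_FAST_LOAD_FAST v,a → push -1,-2. Stack: [-8, -1, -2]
BINARY_OP * → -1 * -2 = 2. Stack: [-8, 2]
BINARY_OP * → -8 * 2 = -16. Stack: [-16]
STORE_FAST r → r=-16. Stack: []
LOAD_CONST → push 3. Stack: [3]
LOAD_FAST m → push -44. Stack: [3, -44]
BINARY_OP - → 3 - -44 = 47. Stack: [47]
STORE_FAST y → y=47. Stack: []
LOAD_CONST → push 2. Stack: [2]
LOAD_FAST t → push 2. Stack: [2, 2]
BINARY_OP - → 2 - 2 = 0. Stack: [0]
LOAD_FAST r → push -16. Stack: [0, -16]
BINARY_OP * → 0 * -16 = 0. Stack: [0]
STORE_FAST n → n=0. Stack: []
LOAD_FAST_LOAD_FAST n,v → push 0,-1. Stack: [0, -1]
BINARY_OP ^ → 0 ^ -1 = -1. Stack: [-1]
RETURN_VALUE → return -1.

-1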